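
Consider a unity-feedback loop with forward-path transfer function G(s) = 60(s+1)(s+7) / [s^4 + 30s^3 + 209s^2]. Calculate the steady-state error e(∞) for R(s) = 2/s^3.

209/210

Lowest-order denominator term is 209s^2, so the open loop has 2 poles at the origin → type 2 system.
K_a = lim_{s→0} s^2·G(s) = 60·1·7 / 209 = 420/209.
r(t) = t^2 gives R(s) = 2/s^3.
e_ss = 2/K_a = 2/(420/209) = 209/210.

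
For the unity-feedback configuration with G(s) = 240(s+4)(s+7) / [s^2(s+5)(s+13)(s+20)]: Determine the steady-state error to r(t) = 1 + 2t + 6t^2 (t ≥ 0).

65/28

Two free integrators in G(s): this is a type 2 system. Treating each term separately:
  • 1: tracked with zero error.
  • 2t: tracked with zero error.
  • 6t^2: e_ss = 12/K_a with K_a=336/65 → 65/28.
Total e_ss = 65/28.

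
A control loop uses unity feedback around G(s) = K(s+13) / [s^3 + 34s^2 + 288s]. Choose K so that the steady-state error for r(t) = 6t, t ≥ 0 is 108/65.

Factoring s from the denominator leaves a polynomial with constant term 288, so the system is type 1.
K_v = lim_{s→0} s·G(s) = K·13 / 288 = (13/288)·K.
e_ss = 6/K_v = 108/65 ⇒ K_v = 65/18 ⇒ K = (65/18)/(13/288) = 80.

80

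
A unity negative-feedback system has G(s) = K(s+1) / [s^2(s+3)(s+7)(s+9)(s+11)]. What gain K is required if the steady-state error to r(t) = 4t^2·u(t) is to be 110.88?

The open loop has two poles at the origin → type 2 system.
K_a = lim_{s→0} s^2·G(s) = K·1 / (3·7·9·11) = (1/2079)·K.
e_ss = 8/K_a = 110.88 ⇒ K_a = 50/693 ⇒ K = (50/693)/(1/2079) = 150.

150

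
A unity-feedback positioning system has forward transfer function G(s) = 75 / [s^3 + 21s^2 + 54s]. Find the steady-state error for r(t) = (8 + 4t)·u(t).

Factoring s from the denominator leaves a polynomial with constant term 54, so the system is type 1. By superposition:
  • 8: tracked with zero error.
  • 4t: e_ss = 4/K_v with K_v=25/18 → 2.88.
Total e_ss = 2.88.

2.88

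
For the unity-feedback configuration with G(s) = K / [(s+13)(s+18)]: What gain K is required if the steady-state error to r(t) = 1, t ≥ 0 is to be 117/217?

200

G(s) has no factors of s in the denominator, so the system is type 0.
K_p = lim_{s→0} G(s) = K / (13·18) = (1/234)·K.
e_ss = 1/(1 + K_p) = 117/217 ⇒ 1 + (1/234)·K = 217/117 ⇒ K = 200.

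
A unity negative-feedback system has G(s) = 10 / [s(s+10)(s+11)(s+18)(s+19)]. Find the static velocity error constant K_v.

1/3762

G(s) has one factor of s in the denominator, so the system is type 1.
K_v = lim_{s→0} s·G(s) = 10 / (10·11·18·19) = 1/3762.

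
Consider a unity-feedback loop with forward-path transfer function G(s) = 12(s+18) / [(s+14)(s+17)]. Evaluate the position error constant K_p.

108/119

G(s) has no factors of s in the denominator, so the system is type 0.
K_p = lim_{s→0} G(s) = 12·18 / (14·17) = 108/119.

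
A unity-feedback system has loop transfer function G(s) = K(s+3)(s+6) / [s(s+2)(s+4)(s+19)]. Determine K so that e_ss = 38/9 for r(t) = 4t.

8

System type = 1 (one pole at s=0).
K_v = lim_{s→0} s·G(s) = K·3·6 / (2·4·19) = (9/76)·K.
e_ss = 4/K_v = 38/9 ⇒ K_v = 18/19 ⇒ K = (18/19)/(9/76) = 8.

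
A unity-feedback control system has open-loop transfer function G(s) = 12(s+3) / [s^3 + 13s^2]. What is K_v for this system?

infinity

K_v = lim_{s→0} s·G(s); with 2 poles at the origin the limit diverges, so K_v = ∞.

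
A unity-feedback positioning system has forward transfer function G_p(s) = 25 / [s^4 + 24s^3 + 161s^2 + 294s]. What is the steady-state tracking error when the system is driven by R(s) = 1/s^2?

Factoring s from the denominator leaves a polynomial with constant term 294, so the system is type 1.
K_v = lim_{s→0} s·G_p(s) = 25 / 294 = 25/294.
e_ss = 1/K_v = 1/(25/294) = 11.76.

11.76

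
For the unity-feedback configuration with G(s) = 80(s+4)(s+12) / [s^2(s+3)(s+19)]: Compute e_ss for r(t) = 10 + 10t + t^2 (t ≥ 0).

System type = 2 (two poles at s=0). Taking each input component in turn:
  • 10: tracked with zero error.
  • 10t: tracked with zero error.
  • t^2: e_ss = 2/K_a with K_a=1280/19 → 19/640.
Total e_ss = 19/640.

19/640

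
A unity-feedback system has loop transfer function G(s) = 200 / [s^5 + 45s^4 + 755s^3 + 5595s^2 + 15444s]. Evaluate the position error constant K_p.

infinity

K_p = lim_{s→0} G(s); with 1 pole at the origin the limit diverges, so K_p = ∞.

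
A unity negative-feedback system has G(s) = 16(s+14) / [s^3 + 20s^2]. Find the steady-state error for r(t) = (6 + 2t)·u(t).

The denominator has no term below 20s^2 — 2 poles at s=0, type 2. Taking each input component in turn:
  • 6: tracked with zero error.
  • 2t: tracked with zero error.
Total e_ss = 0.

0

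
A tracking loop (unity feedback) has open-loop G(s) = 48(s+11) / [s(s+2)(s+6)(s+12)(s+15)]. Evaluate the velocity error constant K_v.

11/45

System type = 1 (one pole at s=0).
K_v = lim_{s→0} s·G(s) = 48·11 / (2·6·12·15) = 11/45.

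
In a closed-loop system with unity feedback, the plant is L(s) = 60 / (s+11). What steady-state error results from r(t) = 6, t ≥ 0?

L(s) has no factors of s in the denominator, so the system is type 0.
K_p = lim_{s→0} L(s) = 60 / (11) = 60/11.
e_ss = 6/(1 + K_p) = 6/(71/11) = 66/71.

66/71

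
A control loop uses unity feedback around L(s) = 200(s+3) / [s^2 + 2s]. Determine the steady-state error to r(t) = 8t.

The denominator has no term below 2s — 1 pole at s=0, type 1.
K_v = lim_{s→0} s·L(s) = 200·3 / 2 = 300.
e_ss = 8/K_v = 8/300 = 2/75.

2/75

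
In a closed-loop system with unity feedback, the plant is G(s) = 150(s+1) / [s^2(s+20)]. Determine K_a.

7.5

The open loop has two poles at the origin → type 2 system.
K_a = lim_{s→0} s^2·G(s) = 150·1 / (20) = 7.5.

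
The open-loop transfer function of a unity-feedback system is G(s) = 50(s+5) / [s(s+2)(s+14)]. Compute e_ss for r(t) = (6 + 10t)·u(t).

1.12

System type = 1 (one pole at s=0). Taking each input component in turn:
  • 6: tracked with zero error.
  • 10t: e_ss = 10/K_v with K_v=125/14 → 1.12.
Total e_ss = 1.12.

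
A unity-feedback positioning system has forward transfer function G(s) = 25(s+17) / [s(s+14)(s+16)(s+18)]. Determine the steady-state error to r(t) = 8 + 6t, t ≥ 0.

G(s) has one factor of s in the denominator, so the system is type 1. By superposition:
  • 8: tracked with zero error.
  • 6t: e_ss = 6/K_v with K_v=425/4032 → 24192/425.
Total e_ss = 24192/425.

24192/425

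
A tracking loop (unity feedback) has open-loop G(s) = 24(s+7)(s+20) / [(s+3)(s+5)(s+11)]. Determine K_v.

0

System type = 0 (no poles at s=0).
K_v = lim_{s→0} s·G(s) = 0 (the extra factor of s kills the finite limit).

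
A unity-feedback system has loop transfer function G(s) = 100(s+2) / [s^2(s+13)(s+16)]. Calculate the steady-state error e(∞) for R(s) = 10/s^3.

System type = 2 (two poles at s=0).
K_a = lim_{s→0} s^2·G(s) = 100·2 / (13·16) = 25/26.
r(t) = 5t^2 gives R(s) = 10/s^3.
e_ss = 10/K_a = 10/(25/26) = 10.4.

10.4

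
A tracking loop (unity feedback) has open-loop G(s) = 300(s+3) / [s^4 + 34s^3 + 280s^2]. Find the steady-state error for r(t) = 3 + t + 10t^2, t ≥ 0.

56/9

The denominator has no term below 280s^2 — 2 poles at s=0, type 2. Treating each term separately:
  • 3: tracked with zero error.
  • t: tracked with zero error.
  • 10t^2: e_ss = 20/K_a with K_a=45/14 → 56/9.
Total e_ss = 56/9.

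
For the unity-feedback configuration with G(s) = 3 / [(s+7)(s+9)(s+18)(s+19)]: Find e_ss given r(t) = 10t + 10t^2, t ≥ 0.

The open loop has no poles at the origin → type 0 system. Taking each input component in turn:
  • 10t: a type-0 system cannot track it, e_ss → ∞.
  • 10t^2: a type-0 system cannot track it, e_ss → ∞.
The unbounded component dominates.

infinity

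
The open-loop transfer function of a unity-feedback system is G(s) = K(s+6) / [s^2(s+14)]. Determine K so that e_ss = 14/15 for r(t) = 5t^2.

25

G(s) has two factors of s in the denominator, so the system is type 2.
K_a = lim_{s→0} s^2·G(s) = K·6 / (14) = (3/7)·K.
e_ss = 10/K_a = 14/15 ⇒ K_a = 75/7 ⇒ K = (75/7)/(3/7) = 25.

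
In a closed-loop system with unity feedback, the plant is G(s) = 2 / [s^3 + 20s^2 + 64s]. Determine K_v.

Lowest-order denominator term is 64s, so the open loop has 1 pole at the origin → type 1 system.
K_v = lim_{s→0} s·G(s) = 2 / 64 = 1/32.

1/32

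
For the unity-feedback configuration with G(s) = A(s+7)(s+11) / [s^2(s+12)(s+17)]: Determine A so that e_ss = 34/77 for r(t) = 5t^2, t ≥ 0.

60

Two free integrators in G(s): this is a type 2 system.
K_a = lim_{s→0} s^2·G(s) = A·7·11 / (12·17) = (77/204)·A.
e_ss = 10/K_a = 34/77 ⇒ K_a = 385/17 ⇒ A = (385/17)/(77/204) = 60.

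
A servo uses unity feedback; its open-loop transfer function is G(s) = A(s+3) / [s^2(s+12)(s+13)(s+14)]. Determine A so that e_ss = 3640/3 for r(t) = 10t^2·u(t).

G(s) has two factors of s in the denominator, so the system is type 2.
K_a = lim_{s→0} s^2·G(s) = A·3 / (12·13·14) = (1/728)·A.
e_ss = 20/K_a = 3640/3 ⇒ K_a = 3/182 ⇒ A = (3/182)/(1/728) = 12.

12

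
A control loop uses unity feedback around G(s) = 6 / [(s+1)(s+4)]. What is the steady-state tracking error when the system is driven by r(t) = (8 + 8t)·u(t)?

infinity

No free integrators in G(s): this is a type 0 system. Treating each term separately:
  • 8: e_ss = 8/(1+K_p) with K_p=1.5 → 3.2.
  • 8t: a type-0 system cannot track it, e_ss → ∞.
The unbounded component dominates.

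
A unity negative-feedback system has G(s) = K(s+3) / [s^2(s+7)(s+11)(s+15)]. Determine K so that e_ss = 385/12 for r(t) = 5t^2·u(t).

The open loop has two poles at the origin → type 2 system.
K_a = lim_{s→0} s^2·G(s) = K·3 / (7·11·15) = (1/385)·K.
e_ss = 10/K_a = 385/12 ⇒ K_a = 24/77 ⇒ K = (24/77)/(1/385) = 120.

120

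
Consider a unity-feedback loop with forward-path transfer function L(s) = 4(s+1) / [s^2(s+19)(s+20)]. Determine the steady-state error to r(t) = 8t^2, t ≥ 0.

1520

The open loop has two poles at the origin → type 2 system.
K_a = lim_{s→0} s^2·L(s) = 4·1 / (19·20) = 1/95.
r(t) = 8t^2 gives R(s) = 16/s^3.
e_ss = 16/K_a = 16/(1/95) = 1520.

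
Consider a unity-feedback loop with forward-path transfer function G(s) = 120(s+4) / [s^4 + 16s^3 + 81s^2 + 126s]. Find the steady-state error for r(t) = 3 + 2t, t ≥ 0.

Lowest-order denominator term is 126s, so the open loop has 1 pole at the origin → type 1 system. Taking each input component in turn:
  • 3: tracked with zero error.
  • 2t: e_ss = 2/K_v with K_v=80/21 → 0.525.
Total e_ss = 0.525.

0.525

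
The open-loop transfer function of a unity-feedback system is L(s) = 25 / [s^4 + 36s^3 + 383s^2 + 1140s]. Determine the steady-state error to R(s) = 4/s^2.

182.4

The denominator has no term below 1140s — 1 pole at s=0, type 1.
K_v = lim_{s→0} s·L(s) = 25 / 1140 = 5/228.
e_ss = 4/K_v = 4/(5/228) = 182.4.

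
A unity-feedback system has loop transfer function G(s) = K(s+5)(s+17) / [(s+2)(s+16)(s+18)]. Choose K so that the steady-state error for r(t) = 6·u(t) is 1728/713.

10

No free integrators in G(s): this is a type 0 system.
K_p = lim_{s→0} G(s) = K·5·17 / (2·16·18) = (85/576)·K.
e_ss = 6/(1 + K_p) = 1728/713 ⇒ 1 + (85/576)·K = 713/288 ⇒ K = 10.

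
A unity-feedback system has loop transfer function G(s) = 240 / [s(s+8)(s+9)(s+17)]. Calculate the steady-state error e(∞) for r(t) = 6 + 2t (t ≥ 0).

10.2

System type = 1 (one pole at s=0). Taking each input component in turn:
  • 6: tracked with zero error.
  • 2t: e_ss = 2/K_v with K_v=10/51 → 10.2.
Total e_ss = 10.2.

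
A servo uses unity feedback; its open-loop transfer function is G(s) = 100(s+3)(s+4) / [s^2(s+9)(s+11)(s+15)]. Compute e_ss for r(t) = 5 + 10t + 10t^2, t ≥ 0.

The open loop has two poles at the origin → type 2 system. By superposition:
  • 5: tracked with zero error.
  • 10t: tracked with zero error.
  • 10t^2: e_ss = 20/K_a with K_a=80/99 → 24.75.
Total e_ss = 24.75.

24.75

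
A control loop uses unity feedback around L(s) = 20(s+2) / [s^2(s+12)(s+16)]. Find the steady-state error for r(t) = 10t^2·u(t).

System type = 2 (two poles at s=0).
K_a = lim_{s→0} s^2·L(s) = 20·2 / (12·16) = 5/24.
r(t) = 10t^2 gives R(s) = 20/s^3.
e_ss = 20/K_a = 20/(5/24) = 96.

96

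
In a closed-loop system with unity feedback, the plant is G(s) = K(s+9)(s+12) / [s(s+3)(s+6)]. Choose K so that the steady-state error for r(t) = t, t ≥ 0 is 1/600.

One free integrator in G(s): this is a type 1 system.
K_v = lim_{s→0} s·G(s) = K·9·12 / (3·6) = 6·K.
e_ss = 1/K_v = 1/600 ⇒ K_v = 600 ⇒ K = 600/6 = 100.

100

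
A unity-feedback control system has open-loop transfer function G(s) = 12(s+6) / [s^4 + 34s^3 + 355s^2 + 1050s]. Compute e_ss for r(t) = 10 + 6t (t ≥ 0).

The denominator has no term below 1050s — 1 pole at s=0, type 1. Taking each input component in turn:
  • 10: tracked with zero error.
  • 6t: e_ss = 6/K_v with K_v=12/175 → 87.5.
Total e_ss = 87.5.

87.5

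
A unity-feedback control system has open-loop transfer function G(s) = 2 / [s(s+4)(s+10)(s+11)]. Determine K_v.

One free integrator in G(s): this is a type 1 system.
K_v = lim_{s→0} s·G(s) = 2 / (4·10·11) = 1/220.

1/220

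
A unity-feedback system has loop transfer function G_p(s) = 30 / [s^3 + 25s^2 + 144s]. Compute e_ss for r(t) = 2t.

9.6

Lowest-order denominator term is 144s, so the open loop has 1 pole at the origin → type 1 system.
K_v = lim_{s→0} s·G_p(s) = 30 / 144 = 5/24.
e_ss = 2/K_v = 2/(5/24) = 9.6.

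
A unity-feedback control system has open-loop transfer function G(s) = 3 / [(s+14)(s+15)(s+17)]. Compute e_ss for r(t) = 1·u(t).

The open loop has no poles at the origin → type 0 system.
K_p = lim_{s→0} G(s) = 3 / (14·15·17) = 1/1190.
e_ss = 1/(1 + K_p) = 1/(1191/1190) = 1190/1191.

1190/1191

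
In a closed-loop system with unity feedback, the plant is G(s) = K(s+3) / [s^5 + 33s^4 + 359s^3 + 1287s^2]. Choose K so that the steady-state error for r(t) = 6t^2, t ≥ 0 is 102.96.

The denominator has no term below 1287s^2 — 2 poles at s=0, type 2.
K_a = lim_{s→0} s^2·G(s) = K·3 / 1287 = (1/429)·K.
e_ss = 12/K_a = 102.96 ⇒ K_a = 50/429 ⇒ K = (50/429)/(1/429) = 50.

50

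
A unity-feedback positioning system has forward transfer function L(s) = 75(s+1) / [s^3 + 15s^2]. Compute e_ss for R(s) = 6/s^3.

The denominator has no term below 15s^2 — 2 poles at s=0, type 2.
K_a = lim_{s→0} s^2·L(s) = 75·1 / 15 = 5.
r(t) = 3t^2 gives R(s) = 6/s^3.
e_ss = 6/K_a = 6/5 = 1.2.

1.2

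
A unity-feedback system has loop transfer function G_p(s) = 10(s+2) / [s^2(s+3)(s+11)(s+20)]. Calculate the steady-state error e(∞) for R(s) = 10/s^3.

330

The open loop has two poles at the origin → type 2 system.
K_a = lim_{s→0} s^2·G_p(s) = 10·2 / (3·11·20) = 1/33.
r(t) = 5t^2 gives R(s) = 10/s^3.
e_ss = 10/K_a = 10/(1/33) = 330.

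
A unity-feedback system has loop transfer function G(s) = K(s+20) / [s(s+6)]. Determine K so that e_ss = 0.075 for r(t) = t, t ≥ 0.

One free integrator in G(s): this is a type 1 system.
K_v = lim_{s→0} s·G(s) = K·20 / (6) = (10/3)·K.
e_ss = 1/K_v = 0.075 ⇒ K_v = 40/3 ⇒ K = (40/3)/(10/3) = 4.

4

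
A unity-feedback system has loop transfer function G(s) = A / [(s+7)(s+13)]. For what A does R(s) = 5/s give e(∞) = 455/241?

150

System type = 0 (no poles at s=0).
K_p = lim_{s→0} G(s) = A / (7·13) = (1/91)·A.
e_ss = 5/(1 + K_p) = 455/241 ⇒ 1 + (1/91)·A = 241/91 ⇒ A = 150.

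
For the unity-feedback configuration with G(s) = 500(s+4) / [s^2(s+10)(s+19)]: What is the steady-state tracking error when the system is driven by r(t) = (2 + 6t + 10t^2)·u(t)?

The open loop has two poles at the origin → type 2 system. Treating each term separately:
  • 2: tracked with zero error.
  • 6t: tracked with zero error.
  • 10t^2: e_ss = 20/K_a with K_a=200/19 → 1.9.
Total e_ss = 1.9.

1.9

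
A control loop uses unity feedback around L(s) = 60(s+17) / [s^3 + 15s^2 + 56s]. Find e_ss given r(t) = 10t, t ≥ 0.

28/51

Lowest-order denominator term is 56s, so the open loop has 1 pole at the origin → type 1 system.
K_v = lim_{s→0} s·L(s) = 60·17 / 56 = 255/14.
e_ss = 10/K_v = 10/(255/14) = 28/51.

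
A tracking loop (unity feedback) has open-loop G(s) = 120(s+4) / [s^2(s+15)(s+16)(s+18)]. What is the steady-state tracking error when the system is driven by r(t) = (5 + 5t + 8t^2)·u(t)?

Two free integrators in G(s): this is a type 2 system. Treating each term separately:
  • 5: tracked with zero error.
  • 5t: tracked with zero error.
  • 8t^2: e_ss = 16/K_a with K_a=1/9 → 144.
Total e_ss = 144.

144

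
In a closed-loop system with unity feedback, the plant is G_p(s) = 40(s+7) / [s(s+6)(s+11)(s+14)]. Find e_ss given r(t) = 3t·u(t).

9.9

The open loop has one pole at the origin → type 1 system.
K_v = lim_{s→0} s·G_p(s) = 40·7 / (6·11·14) = 10/33.
e_ss = 3/K_v = 3/(10/33) = 9.9.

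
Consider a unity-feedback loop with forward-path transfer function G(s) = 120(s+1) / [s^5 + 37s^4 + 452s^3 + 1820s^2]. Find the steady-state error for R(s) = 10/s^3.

Lowest-order denominator term is 1820s^2, so the open loop has 2 poles at the origin → type 2 system.
K_a = lim_{s→0} s^2·G(s) = 120·1 / 1820 = 6/91.
r(t) = 5t^2 gives R(s) = 10/s^3.
e_ss = 10/K_a = 10/(6/91) = 455/3.

455/3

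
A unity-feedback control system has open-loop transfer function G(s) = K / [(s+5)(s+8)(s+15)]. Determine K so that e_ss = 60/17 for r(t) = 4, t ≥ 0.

G(s) has no factors of s in the denominator, so the system is type 0.
K_p = lim_{s→0} G(s) = K / (5·8·15) = (1/600)·K.
e_ss = 4/(1 + K_p) = 60/17 ⇒ 1 + (1/600)·K = 17/15 ⇒ K = 80.

80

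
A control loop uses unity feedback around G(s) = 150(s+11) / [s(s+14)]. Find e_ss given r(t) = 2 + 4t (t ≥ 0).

G(s) has one factor of s in the denominator, so the system is type 1. Taking each input component in turn:
  • 2: tracked with zero error.
  • 4t: e_ss = 4/K_v with K_v=825/7 → 28/825.
Total e_ss = 28/825.

28/825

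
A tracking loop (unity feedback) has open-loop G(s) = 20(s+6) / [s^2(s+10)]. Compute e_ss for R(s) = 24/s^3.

2

The open loop has two poles at the origin → type 2 system.
K_a = lim_{s→0} s^2·G(s) = 20·6 / (10) = 12.
r(t) = 12t^2 gives R(s) = 24/s^3.
e_ss = 24/K_a = 24/12 = 2.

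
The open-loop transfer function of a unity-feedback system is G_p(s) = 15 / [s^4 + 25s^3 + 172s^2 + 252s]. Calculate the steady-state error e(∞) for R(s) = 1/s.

0

The denominator has no term below 252s — 1 pole at s=0, type 1.
K_p = ∞ for a type-1 system; e_ss to a step is zero.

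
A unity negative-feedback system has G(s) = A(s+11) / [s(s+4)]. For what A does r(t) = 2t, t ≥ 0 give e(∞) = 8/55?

System type = 1 (one pole at s=0).
K_v = lim_{s→0} s·G(s) = A·11 / (4) = 2.75·A.
e_ss = 2/K_v = 8/55 ⇒ K_v = 13.75 ⇒ A = 13.75/2.75 = 5.

5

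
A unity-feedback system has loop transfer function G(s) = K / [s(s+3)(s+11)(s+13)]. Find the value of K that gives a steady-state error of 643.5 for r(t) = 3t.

System type = 1 (one pole at s=0).
K_v = lim_{s→0} s·G(s) = K / (3·11·13) = (1/429)·K.
e_ss = 3/K_v = 643.5 ⇒ K_v = 2/429 ⇒ K = (2/429)/(1/429) = 2.

2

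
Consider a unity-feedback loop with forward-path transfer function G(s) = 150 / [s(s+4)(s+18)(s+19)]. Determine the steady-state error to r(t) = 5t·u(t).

45.6

System type = 1 (one pole at s=0).
K_v = lim_{s→0} s·G(s) = 150 / (4·18·19) = 25/228.
e_ss = 5/K_v = 5/(25/228) = 45.6.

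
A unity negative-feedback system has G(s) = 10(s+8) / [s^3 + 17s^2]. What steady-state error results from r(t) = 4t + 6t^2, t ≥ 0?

Lowest-order denominator term is 17s^2, so the open loop has 2 poles at the origin → type 2 system. By superposition:
  • 4t: tracked with zero error.
  • 6t^2: e_ss = 12/K_a with K_a=80/17 → 2.55.
Total e_ss = 2.55.

2.55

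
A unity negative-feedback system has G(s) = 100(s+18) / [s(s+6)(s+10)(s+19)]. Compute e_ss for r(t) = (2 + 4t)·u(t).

One free integrator in G(s): this is a type 1 system. Taking each input component in turn:
  • 2: tracked with zero error.
  • 4t: e_ss = 4/K_v with K_v=30/19 → 38/15.
Total e_ss = 38/15.

38/15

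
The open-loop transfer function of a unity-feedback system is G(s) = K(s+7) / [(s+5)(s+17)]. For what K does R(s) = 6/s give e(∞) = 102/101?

60

System type = 0 (no poles at s=0).
K_p = lim_{s→0} G(s) = K·7 / (5·17) = (7/85)·K.
e_ss = 6/(1 + K_p) = 102/101 ⇒ 1 + (7/85)·K = 101/17 ⇒ K = 60.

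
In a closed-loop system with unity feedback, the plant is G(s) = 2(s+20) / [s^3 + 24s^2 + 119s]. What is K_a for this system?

The denominator has no term below 119s — 1 pole at s=0, type 1.
K_a = lim_{s→0} s^2·G(s) = 0 (the extra factor of s kills the finite limit).

0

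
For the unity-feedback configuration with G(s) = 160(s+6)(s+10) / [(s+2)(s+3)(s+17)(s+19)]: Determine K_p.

1600/323

G(s) has no factors of s in the denominator, so the system is type 0.
K_p = lim_{s→0} G(s) = 160·6·10 / (2·3·17·19) = 1600/323.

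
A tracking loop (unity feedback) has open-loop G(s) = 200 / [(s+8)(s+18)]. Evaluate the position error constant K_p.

System type = 0 (no poles at s=0).
K_p = lim_{s→0} G(s) = 200 / (8·18) = 25/18.

25/18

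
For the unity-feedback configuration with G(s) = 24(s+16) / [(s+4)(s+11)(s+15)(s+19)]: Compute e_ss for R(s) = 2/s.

2090/1077

System type = 0 (no poles at s=0).
K_p = lim_{s→0} G(s) = 24·16 / (4·11·15·19) = 32/1045.
e_ss = 2/(1 + K_p) = 2/(1077/1045) = 2090/1077.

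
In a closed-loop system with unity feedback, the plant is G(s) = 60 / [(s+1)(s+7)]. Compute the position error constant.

60/7

No free integrators in G(s): this is a type 0 system.
K_p = lim_{s→0} G(s) = 60 / (1·7) = 60/7.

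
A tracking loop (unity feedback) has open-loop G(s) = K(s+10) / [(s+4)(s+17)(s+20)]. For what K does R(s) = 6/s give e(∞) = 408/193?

No free integrators in G(s): this is a type 0 system.
K_p = lim_{s→0} G(s) = K·10 / (4·17·20) = (1/136)·K.
e_ss = 6/(1 + K_p) = 408/193 ⇒ 1 + (1/136)·K = 193/68 ⇒ K = 250.

250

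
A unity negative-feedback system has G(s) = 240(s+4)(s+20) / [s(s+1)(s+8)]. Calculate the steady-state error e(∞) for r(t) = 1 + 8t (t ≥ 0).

G(s) has one factor of s in the denominator, so the system is type 1. Taking each input component in turn:
  • 1: tracked with zero error.
  • 8t: e_ss = 8/K_v with K_v=2400 → 1/300.
Total e_ss = 1/300.

1/300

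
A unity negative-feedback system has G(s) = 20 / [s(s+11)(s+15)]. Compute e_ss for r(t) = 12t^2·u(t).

G(s) has one factor of s in the denominator, so the system is type 1.
For a type-1 system K_a = 0, so e_ss to a parabolic input is unbounded.

infinity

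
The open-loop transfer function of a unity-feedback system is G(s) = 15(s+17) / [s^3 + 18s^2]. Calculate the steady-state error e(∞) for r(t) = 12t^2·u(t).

Factoring s^2 from the denominator leaves a polynomial with constant term 18, so the system is type 2.
K_a = lim_{s→0} s^2·G(s) = 15·17 / 18 = 85/6.
r(t) = 12t^2 gives R(s) = 24/s^3.
e_ss = 24/K_a = 24/(85/6) = 144/85.

144/85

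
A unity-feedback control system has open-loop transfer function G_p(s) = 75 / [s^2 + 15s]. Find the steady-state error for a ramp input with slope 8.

Factoring s from the denominator leaves a polynomial with constant term 15, so the system is type 1.
K_v = lim_{s→0} s·G_p(s) = 75 / 15 = 5.
e_ss = 8/K_v = 8/5 = 1.6.

1.6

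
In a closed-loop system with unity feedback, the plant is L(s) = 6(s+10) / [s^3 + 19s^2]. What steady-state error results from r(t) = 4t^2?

Lowest-order denominator term is 19s^2, so the open loop has 2 poles at the origin → type 2 system.
K_a = lim_{s→0} s^2·L(s) = 6·10 / 19 = 60/19.
r(t) = 4t^2 gives R(s) = 8/s^3.
e_ss = 8/K_a = 8/(60/19) = 38/15.

38/15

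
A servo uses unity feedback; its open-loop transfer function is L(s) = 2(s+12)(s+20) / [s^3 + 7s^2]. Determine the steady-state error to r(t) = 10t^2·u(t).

Factoring s^2 from the denominator leaves a polynomial with constant term 7, so the system is type 2.
K_a = lim_{s→0} s^2·L(s) = 2·12·20 / 7 = 480/7.
r(t) = 10t^2 gives R(s) = 20/s^3.
e_ss = 20/K_a = 20/(480/7) = 7/24.

7/24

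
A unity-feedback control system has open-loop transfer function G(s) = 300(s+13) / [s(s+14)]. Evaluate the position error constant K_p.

infinity

K_p = lim_{s→0} G(s); with 1 pole at the origin the limit diverges, so K_p = ∞.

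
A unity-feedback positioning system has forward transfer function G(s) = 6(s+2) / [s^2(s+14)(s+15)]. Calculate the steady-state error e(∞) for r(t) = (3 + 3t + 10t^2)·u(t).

System type = 2 (two poles at s=0). Treating each term separately:
  • 3: tracked with zero error.
  • 3t: tracked with zero error.
  • 10t^2: e_ss = 20/K_a with K_a=2/35 → 350.
Total e_ss = 350.

350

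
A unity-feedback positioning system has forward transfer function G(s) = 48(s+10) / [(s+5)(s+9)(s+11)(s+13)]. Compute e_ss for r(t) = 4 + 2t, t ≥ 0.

G(s) has no factors of s in the denominator, so the system is type 0. Treating each term separately:
  • 4: e_ss = 4/(1+K_p) with K_p=32/429 → 1716/461.
  • 2t: a type-0 system cannot track it, e_ss → ∞.
The unbounded component dominates.

infinity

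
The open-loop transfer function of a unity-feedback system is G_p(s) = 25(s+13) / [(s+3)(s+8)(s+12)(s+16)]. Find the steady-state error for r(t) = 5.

System type = 0 (no poles at s=0).
K_p = lim_{s→0} G_p(s) = 25·13 / (3·8·12·16) = 325/4608.
e_ss = 5/(1 + K_p) = 5/(4933/4608) = 23040/4933.

23040/4933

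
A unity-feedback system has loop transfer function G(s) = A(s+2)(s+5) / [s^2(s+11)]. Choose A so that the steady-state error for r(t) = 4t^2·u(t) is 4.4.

2

The open loop has two poles at the origin → type 2 system.
K_a = lim_{s→0} s^2·G(s) = A·2·5 / (11) = (10/11)·A.
e_ss = 8/K_a = 4.4 ⇒ K_a = 20/11 ⇒ A = (20/11)/(10/11) = 2.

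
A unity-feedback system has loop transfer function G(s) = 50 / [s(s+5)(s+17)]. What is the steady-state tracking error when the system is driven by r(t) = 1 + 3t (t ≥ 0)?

One free integrator in G(s): this is a type 1 system. Taking each input component in turn:
  • 1: tracked with zero error.
  • 3t: e_ss = 3/K_v with K_v=10/17 → 5.1.
Total e_ss = 5.1.

5.1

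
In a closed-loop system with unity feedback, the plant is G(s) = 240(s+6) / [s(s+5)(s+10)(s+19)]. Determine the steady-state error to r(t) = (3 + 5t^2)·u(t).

One free integrator in G(s): this is a type 1 system. Taking each input component in turn:
  • 3: tracked with zero error.
  • 5t^2: a type-1 system cannot track it, e_ss → ∞.
The unbounded component dominates.

infinity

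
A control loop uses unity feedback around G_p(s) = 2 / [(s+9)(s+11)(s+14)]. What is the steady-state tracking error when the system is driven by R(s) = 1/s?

No free integrators in G_p(s): this is a type 0 system.
K_p = lim_{s→0} G_p(s) = 2 / (9·11·14) = 1/693.
e_ss = 1/(1 + K_p) = 1/(694/693) = 693/694.

693/694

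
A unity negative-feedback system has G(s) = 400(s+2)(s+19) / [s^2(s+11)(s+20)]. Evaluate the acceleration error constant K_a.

G(s) has two factors of s in the denominator, so the system is type 2.
K_a = lim_{s→0} s^2·G(s) = 400·2·19 / (11·20) = 760/11.

760/11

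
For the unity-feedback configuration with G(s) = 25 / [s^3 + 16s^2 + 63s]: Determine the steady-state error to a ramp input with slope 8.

20.16

The denominator has no term below 63s — 1 pole at s=0, type 1.
K_v = lim_{s→0} s·G(s) = 25 / 63 = 25/63.
e_ss = 8/K_v = 8/(25/63) = 20.16.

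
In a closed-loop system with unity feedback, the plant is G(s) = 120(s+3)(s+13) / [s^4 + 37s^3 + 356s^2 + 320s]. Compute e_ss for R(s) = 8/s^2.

Lowest-order denominator term is 320s, so the open loop has 1 pole at the origin → type 1 system.
K_v = lim_{s→0} s·G(s) = 120·3·13 / 320 = 14.625.
e_ss = 8/K_v = 8/14.625 = 64/117.

64/117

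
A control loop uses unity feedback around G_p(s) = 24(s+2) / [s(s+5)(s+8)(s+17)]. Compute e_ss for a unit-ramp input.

One free integrator in G_p(s): this is a type 1 system.
K_v = lim_{s→0} s·G_p(s) = 24·2 / (5·8·17) = 6/85.
e_ss = 1/K_v = 1/(6/85) = 85/6.

85/6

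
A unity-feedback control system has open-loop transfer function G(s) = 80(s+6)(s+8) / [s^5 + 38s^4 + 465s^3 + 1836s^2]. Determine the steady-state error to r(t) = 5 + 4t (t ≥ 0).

Factoring s^2 from the denominator leaves a polynomial with constant term 1836, so the system is type 2. Taking each input component in turn:
  • 5: tracked with zero error.
  • 4t: tracked with zero error.
Total e_ss = 0.

0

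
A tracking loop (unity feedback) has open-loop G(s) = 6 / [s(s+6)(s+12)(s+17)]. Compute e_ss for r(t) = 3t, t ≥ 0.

612

The open loop has one pole at the origin → type 1 system.
K_v = lim_{s→0} s·G(s) = 6 / (6·12·17) = 1/204.
e_ss = 3/K_v = 3/(1/204) = 612.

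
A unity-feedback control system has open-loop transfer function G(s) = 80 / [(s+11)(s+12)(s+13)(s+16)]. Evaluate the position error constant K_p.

5/1716

The open loop has no poles at the origin → type 0 system.
K_p = lim_{s→0} G(s) = 80 / (11·12·13·16) = 5/1716.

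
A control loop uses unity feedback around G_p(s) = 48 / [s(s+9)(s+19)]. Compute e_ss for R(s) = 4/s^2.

G_p(s) has one factor of s in the denominator, so the system is type 1.
K_v = lim_{s→0} s·G_p(s) = 48 / (9·19) = 16/57.
e_ss = 4/K_v = 4/(16/57) = 14.25.

14.25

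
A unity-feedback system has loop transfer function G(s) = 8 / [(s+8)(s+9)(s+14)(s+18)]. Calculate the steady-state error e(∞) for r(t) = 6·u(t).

No free integrators in G(s): this is a type 0 system.
K_p = lim_{s→0} G(s) = 8 / (8·9·14·18) = 1/2268.
e_ss = 6/(1 + K_p) = 6/(2269/2268) = 13608/2269.

13608/2269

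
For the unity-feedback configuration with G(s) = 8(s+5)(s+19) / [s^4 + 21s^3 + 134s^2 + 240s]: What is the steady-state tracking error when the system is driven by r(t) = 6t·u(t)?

Factoring s from the denominator leaves a polynomial with constant term 240, so the system is type 1.
K_v = lim_{s→0} s·G(s) = 8·5·19 / 240 = 19/6.
e_ss = 6/K_v = 6/(19/6) = 36/19.

36/19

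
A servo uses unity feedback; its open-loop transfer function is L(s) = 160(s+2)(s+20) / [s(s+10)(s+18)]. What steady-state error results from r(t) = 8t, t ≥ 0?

The open loop has one pole at the origin → type 1 system.
K_v = lim_{s→0} s·L(s) = 160·2·20 / (10·18) = 320/9.
e_ss = 8/K_v = 8/(320/9) = 0.225.

0.225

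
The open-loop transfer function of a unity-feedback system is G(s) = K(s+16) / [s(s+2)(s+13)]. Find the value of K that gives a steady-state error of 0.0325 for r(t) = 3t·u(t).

150

System type = 1 (one pole at s=0).
K_v = lim_{s→0} s·G(s) = K·16 / (2·13) = (8/13)·K.
e_ss = 3/K_v = 0.0325 ⇒ K_v = 1200/13 ⇒ K = (1200/13)/(8/13) = 150.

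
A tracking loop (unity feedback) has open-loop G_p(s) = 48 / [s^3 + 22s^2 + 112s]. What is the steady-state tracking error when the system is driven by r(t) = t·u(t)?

7/3

Factoring s from the denominator leaves a polynomial with constant term 112, so the system is type 1.
K_v = lim_{s→0} s·G_p(s) = 48 / 112 = 3/7.
e_ss = 1/K_v = 1/(3/7) = 7/3.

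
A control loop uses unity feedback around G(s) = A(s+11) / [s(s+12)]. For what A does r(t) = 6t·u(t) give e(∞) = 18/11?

4

G(s) has one factor of s in the denominator, so the system is type 1.
K_v = lim_{s→0} s·G(s) = A·11 / (12) = (11/12)·A.
e_ss = 6/K_v = 18/11 ⇒ K_v = 11/3 ⇒ A = (11/3)/(11/12) = 4.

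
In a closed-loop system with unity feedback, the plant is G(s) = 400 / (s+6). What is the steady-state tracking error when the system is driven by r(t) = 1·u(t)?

3/203

System type = 0 (no poles at s=0).
K_p = lim_{s→0} G(s) = 400 / (6) = 200/3.
e_ss = 1/(1 + K_p) = 1/(203/3) = 3/203.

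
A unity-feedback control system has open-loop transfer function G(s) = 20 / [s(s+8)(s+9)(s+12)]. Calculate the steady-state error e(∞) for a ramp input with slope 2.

86.4

G(s) has one factor of s in the denominator, so the system is type 1.
K_v = lim_{s→0} s·G(s) = 20 / (8·9·12) = 5/216.
e_ss = 2/K_v = 2/(5/216) = 86.4.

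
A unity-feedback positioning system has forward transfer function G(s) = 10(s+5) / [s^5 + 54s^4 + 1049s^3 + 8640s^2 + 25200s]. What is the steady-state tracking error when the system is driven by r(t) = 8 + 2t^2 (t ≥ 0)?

Lowest-order denominator term is 25200s, so the open loop has 1 pole at the origin → type 1 system. By superposition:
  • 8: tracked with zero error.
  • 2t^2: a type-1 system cannot track it, e_ss → ∞.
The unbounded component dominates.

infinity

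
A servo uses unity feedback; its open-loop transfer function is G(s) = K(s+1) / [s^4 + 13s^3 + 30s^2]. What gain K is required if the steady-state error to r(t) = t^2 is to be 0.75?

80

Factoring s^2 from the denominator leaves a polynomial with constant term 30, so the system is type 2.
K_a = lim_{s→0} s^2·G(s) = K·1 / 30 = (1/30)·K.
e_ss = 2/K_a = 0.75 ⇒ K_a = 8/3 ⇒ K = (8/3)/(1/30) = 80.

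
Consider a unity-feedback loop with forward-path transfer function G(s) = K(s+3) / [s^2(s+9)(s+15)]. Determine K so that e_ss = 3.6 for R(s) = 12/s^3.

System type = 2 (two poles at s=0).
K_a = lim_{s→0} s^2·G(s) = K·3 / (9·15) = (1/45)·K.
e_ss = 12/K_a = 3.6 ⇒ K_a = 10/3 ⇒ K = (10/3)/(1/45) = 150.

150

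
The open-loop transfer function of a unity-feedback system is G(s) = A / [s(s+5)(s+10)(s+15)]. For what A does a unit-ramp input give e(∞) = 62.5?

One free integrator in G(s): this is a type 1 system.
K_v = lim_{s→0} s·G(s) = A / (5·10·15) = (1/750)·A.
e_ss = 1/K_v = 62.5 ⇒ K_v = 0.016 ⇒ A = 0.016/(1/750) = 12.

12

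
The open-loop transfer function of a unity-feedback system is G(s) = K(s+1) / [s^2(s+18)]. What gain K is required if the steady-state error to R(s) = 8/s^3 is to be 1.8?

80

G(s) has two factors of s in the denominator, so the system is type 2.
K_a = lim_{s→0} s^2·G(s) = K·1 / (18) = (1/18)·K.
e_ss = 8/K_a = 1.8 ⇒ K_a = 40/9 ⇒ K = (40/9)/(1/18) = 80.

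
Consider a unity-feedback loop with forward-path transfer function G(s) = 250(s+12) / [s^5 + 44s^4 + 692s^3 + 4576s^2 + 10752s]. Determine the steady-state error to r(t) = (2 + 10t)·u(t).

35.84

Lowest-order denominator term is 10752s, so the open loop has 1 pole at the origin → type 1 system. By superposition:
  • 2: tracked with zero error.
  • 10t: e_ss = 10/K_v with K_v=125/448 → 35.84.
Total e_ss = 35.84.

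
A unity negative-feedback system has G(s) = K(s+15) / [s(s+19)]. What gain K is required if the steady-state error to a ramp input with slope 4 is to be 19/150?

System type = 1 (one pole at s=0).
K_v = lim_{s→0} s·G(s) = K·15 / (19) = (15/19)·K.
e_ss = 4/K_v = 19/150 ⇒ K_v = 600/19 ⇒ K = (600/19)/(15/19) = 40.

40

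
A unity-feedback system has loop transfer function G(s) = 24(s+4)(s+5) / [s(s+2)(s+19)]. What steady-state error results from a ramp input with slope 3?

The open loop has one pole at the origin → type 1 system.
K_v = lim_{s→0} s·G(s) = 24·4·5 / (2·19) = 240/19.
e_ss = 3/K_v = 3/(240/19) = 0.2375.

0.2375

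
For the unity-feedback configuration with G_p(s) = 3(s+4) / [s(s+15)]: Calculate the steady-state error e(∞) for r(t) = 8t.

10

The open loop has one pole at the origin → type 1 system.
K_v = lim_{s→0} s·G_p(s) = 3·4 / (15) = 0.8.
e_ss = 8/K_v = 8/0.8 = 10.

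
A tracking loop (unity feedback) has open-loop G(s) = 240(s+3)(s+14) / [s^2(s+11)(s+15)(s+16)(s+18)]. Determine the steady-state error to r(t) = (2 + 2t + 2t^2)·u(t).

132/7

Two free integrators in G(s): this is a type 2 system. Taking each input component in turn:
  • 2: tracked with zero error.
  • 2t: tracked with zero error.
  • 2t^2: e_ss = 4/K_a with K_a=7/33 → 132/7.
Total e_ss = 132/7.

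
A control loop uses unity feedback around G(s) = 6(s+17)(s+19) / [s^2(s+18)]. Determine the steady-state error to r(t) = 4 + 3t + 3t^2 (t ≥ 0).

18/323

G(s) has two factors of s in the denominator, so the system is type 2. Treating each term separately:
  • 4: tracked with zero error.
  • 3t: tracked with zero error.
  • 3t^2: e_ss = 6/K_a with K_a=323/3 → 18/323.
Total e_ss = 18/323.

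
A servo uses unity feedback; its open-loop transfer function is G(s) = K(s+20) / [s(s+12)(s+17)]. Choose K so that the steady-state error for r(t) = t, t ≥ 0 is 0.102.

System type = 1 (one pole at s=0).
K_v = lim_{s→0} s·G(s) = K·20 / (12·17) = (5/51)·K.
e_ss = 1/K_v = 0.102 ⇒ K_v = 500/51 ⇒ K = (500/51)/(5/51) = 100.

100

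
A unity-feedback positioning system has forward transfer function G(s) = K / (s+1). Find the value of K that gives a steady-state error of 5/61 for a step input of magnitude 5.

60

No free integrators in G(s): this is a type 0 system.
K_p = lim_{s→0} G(s) = K / (1) = 1·K.
e_ss = 5/(1 + K_p) = 5/61 ⇒ 1 + 1·K = 61 ⇒ K = 60.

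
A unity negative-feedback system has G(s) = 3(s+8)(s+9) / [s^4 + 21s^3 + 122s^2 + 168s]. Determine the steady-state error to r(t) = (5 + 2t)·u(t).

Lowest-order denominator term is 168s, so the open loop has 1 pole at the origin → type 1 system. Taking each input component in turn:
  • 5: tracked with zero error.
  • 2t: e_ss = 2/K_v with K_v=9/7 → 14/9.
Total e_ss = 14/9.

14/9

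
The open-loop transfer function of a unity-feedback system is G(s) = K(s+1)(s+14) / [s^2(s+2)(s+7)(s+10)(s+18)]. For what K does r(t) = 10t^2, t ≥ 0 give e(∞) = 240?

Two free integrators in G(s): this is a type 2 system.
K_a = lim_{s→0} s^2·G(s) = K·1·14 / (2·7·10·18) = (1/180)·K.
e_ss = 20/K_a = 240 ⇒ K_a = 1/12 ⇒ K = (1/12)/(1/180) = 15.

15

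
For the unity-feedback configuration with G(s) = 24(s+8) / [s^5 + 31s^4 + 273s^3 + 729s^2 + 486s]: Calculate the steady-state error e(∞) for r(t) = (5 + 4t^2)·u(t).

infinity

Factoring s from the denominator leaves a polynomial with constant term 486, so the system is type 1. Treating each term separately:
  • 5: tracked with zero error.
  • 4t^2: a type-1 system cannot track it, e_ss → ∞.
The unbounded component dominates.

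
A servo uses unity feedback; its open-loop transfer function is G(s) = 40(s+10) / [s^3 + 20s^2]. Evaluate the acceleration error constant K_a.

Factoring s^2 from the denominator leaves a polynomial with constant term 20, so the system is type 2.
K_a = lim_{s→0} s^2·G(s) = 40·10 / 20 = 20.

20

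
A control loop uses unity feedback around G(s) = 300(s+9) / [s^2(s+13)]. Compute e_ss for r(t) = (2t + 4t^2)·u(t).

26/675

The open loop has two poles at the origin → type 2 system. Treating each term separately:
  • 2t: tracked with zero error.
  • 4t^2: e_ss = 8/K_a with K_a=2700/13 → 26/675.
Total e_ss = 26/675.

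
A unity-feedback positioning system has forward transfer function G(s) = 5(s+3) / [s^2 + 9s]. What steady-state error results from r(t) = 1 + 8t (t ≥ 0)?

The denominator has no term below 9s — 1 pole at s=0, type 1. Taking each input component in turn:
  • 1: tracked with zero error.
  • 8t: e_ss = 8/K_v with K_v=5/3 → 4.8.
Total e_ss = 4.8.

4.8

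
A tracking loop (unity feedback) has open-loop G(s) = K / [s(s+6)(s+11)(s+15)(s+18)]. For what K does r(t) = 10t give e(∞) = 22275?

G(s) has one factor of s in the denominator, so the system is type 1.
K_v = lim_{s→0} s·G(s) = K / (6·11·15·18) = (1/17820)·K.
e_ss = 10/K_v = 22275 ⇒ K_v = 2/4455 ⇒ K = (2/4455)/(1/17820) = 8.

8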